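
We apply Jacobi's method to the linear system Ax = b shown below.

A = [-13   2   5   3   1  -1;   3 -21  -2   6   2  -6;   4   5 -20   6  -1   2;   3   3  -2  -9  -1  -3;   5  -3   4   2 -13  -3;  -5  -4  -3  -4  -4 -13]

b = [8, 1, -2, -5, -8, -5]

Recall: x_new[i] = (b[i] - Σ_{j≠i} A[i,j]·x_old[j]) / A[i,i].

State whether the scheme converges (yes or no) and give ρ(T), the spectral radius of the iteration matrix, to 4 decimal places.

yes, ρ = 0.8956

Write A = D+L+U with D = diag(-13, -21, -20, -9, -13, -13).
Jacobi T = -D⁻¹(L+U): T[3,0] = -(3)/(-9) = +0.3333; T[3,3] = 0.
  T[0,:] = [+0.0000 +0.1538 +0.3846 +0.2308 +0.0769 -0.0769]
  T[1,:] = [+0.1429 +0.0000 -0.0952 +0.2857 +0.0952 -0.2857]
  T[2,:] = [+0.2000 +0.2500 +0.0000 +0.3000 -0.0500 +0.1000]
  T[3,:] = [+0.3333 +0.3333 -0.2222 +0.0000 -0.1111 -0.3333]
  T[4,:] = [+0.3846 -0.2308 +0.3077 +0.1538 +0.0000 -0.2308]
  T[5,:] = [-0.3846 -0.3077 -0.2308 -0.3077 -0.3077 +0.0000]
|eigenvalues of T|: 0.8956, 0.3749, 0.3749, 0.3705, 0.3678, 0.3678.
spectral radius ρ = 0.8956; 0.8956 < 1 ⇒ converges.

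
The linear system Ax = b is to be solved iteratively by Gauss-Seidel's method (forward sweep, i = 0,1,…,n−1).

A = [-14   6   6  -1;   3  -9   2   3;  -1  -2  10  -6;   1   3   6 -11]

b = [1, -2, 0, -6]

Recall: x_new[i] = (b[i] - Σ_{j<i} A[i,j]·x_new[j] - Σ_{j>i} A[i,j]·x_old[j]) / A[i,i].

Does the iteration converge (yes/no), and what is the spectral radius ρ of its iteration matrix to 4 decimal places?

yes, ρ = 0.7853

Split A = D + L + U, D = diag(-14, -9, 10, -11).
GS T = -(D+L)⁻¹U: row 0 first, T[0,2] = -(6)/(-14) = +0.4286; later rows by forward substitution.
  T[0,:] = [+0.0000 +0.4286 +0.4286 -0.0714]
  T[1,:] = [+0.0000 +0.1429 +0.3651 +0.3095]
  T[2,:] = [+0.0000 +0.0714 +0.1159 +0.6548]
  T[3,:] = [+0.0000 +0.1169 +0.2017 +0.4351]
eigenvalue magnitudes: 0.7853, 0.0813, 0.0813, 0.0000.
spectral radius ρ = 0.7853; 0.7853 < 1: convergent.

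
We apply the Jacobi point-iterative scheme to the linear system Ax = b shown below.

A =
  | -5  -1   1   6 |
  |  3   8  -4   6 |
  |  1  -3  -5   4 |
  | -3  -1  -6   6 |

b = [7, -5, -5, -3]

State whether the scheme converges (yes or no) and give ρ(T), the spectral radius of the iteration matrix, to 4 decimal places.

Write A = D+L+U with D = diag(-5, 8, -5, 6).
T_J = -D⁻¹(L+U): T[2,0] = -(1)/(-5) = +0.2000; T[2,2] = 0.
  T[0,:] = [+0.0000 -0.2000 +0.2000 +1.2000]
  T[1,:] = [-0.3750 +0.0000 +0.5000 -0.7500]
  T[2,:] = [+0.2000 -0.6000 +0.0000 +0.8000]
  T[3,:] = [+0.5000 +0.1667 +1.0000 +0.0000]
eigenvalue magnitudes: 1.3916, 0.8308, 0.6169, 0.6169.
ρ(T) = max|λ| = 1.3916; 1.3916 > 1, so it fails to converge.

no, ρ = 1.3916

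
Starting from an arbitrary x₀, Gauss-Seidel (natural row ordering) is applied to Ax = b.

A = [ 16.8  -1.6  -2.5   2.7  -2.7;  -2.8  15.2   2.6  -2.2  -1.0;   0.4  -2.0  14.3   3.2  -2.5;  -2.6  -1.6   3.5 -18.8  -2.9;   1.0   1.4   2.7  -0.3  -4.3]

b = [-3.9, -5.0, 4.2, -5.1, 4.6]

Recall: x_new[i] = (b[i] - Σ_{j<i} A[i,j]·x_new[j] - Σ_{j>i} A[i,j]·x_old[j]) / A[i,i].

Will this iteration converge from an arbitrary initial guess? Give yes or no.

Diagonal D = diag(16.8, 15.2, 14.3, -18.8, -4.3); L, U strict lower/upper.
GS T = -(D+L)⁻¹U: row 0 first, T[0,2] = -(-2.5)/(16.8) = +0.1488; later rows by forward substitution.
  T[0,:] = [+0.0000, +0.0952, +0.1488, -0.1607, +0.1607]
  T[1,:] = [+0.0000, +0.0175, -0.1436, +0.1151, +0.0954]
  T[2,:] = [+0.0000, -0.0002, -0.0243, -0.2032, +0.1837]
  T[3,:] = [+0.0000, -0.0147, -0.0129, -0.0254, -0.1504]
  T[4,:] = [+0.0000, +0.0288, -0.0265, -0.1257, +0.1943]
|eigenvalues of T|: 0.2162, 0.1170, 0.1100, 0.0470, 0.0000.
ρ(T) = max|λ| = 0.2162; 0.2162 < 1: convergent.

yes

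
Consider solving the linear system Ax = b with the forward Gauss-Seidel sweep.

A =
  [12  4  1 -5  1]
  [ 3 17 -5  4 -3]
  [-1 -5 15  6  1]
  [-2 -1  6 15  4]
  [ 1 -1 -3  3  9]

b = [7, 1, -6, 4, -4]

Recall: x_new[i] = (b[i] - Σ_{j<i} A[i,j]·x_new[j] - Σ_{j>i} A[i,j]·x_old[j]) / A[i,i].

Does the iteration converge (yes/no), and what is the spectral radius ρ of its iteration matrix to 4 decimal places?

yes, ρ = 0.5826

A = D + L + U where D = diag(12, 17, 15, 15, 9).
Gauss-Seidel: T = -(D+L)⁻¹U, row 0 first, T[0,4] = -(1)/(12) = -0.0833; later rows by forward substitution.
  T[0,:] = [+0.0000 -0.3333 -0.0833 +0.4167 -0.0833]
  T[1,:] = [+0.0000 +0.0588 +0.3088 -0.3088 +0.1912]
  T[2,:] = [+0.0000 -0.0026 +0.0974 -0.4752 -0.0085]
  T[3,:] = [+0.0000 -0.0395 -0.0295 +0.2250 -0.2616]
  T[4,:] = [+0.0000 +0.0559 +0.0859 -0.3140 +0.1149]
moduli |λ_i(T)| = 0.5826, 0.1389, 0.1389, 0.1034, 0.0000.
ρ = 0.5826; 0.5826 < 1: convergent.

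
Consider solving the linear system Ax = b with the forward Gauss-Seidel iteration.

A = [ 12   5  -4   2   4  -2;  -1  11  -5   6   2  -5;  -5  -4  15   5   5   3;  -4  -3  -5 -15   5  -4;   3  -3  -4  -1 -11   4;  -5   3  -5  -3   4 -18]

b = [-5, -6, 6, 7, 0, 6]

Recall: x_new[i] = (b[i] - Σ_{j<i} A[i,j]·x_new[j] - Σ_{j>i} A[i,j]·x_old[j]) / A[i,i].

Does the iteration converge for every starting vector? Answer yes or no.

Split A = D + L + U, D = diag(12, 11, 15, -15, -11, -18).
Gauss-Seidel: T = -(D+L)⁻¹U, row 0 first, T[0,1] = -(5)/(12) = -0.4167; later rows by forward substitution.
  T[0,:] = [+0.0000 -0.4167 +0.3333 -0.1667 -0.3333 +0.1667]
  T[1,:] = [+0.0000 -0.0379 +0.4848 -0.5606 -0.2121 +0.4697]
  T[2,:] = [+0.0000 -0.1490 +0.2404 -0.5384 -0.5010 -0.0192]
  T[3,:] = [+0.0000 +0.1684 -0.2660 +0.3360 +0.6316 -0.3987]
  T[4,:] = [+0.0000 -0.0644 -0.1046 +0.2727 +0.0917 +0.3242]
  T[5,:] = [+0.0000 +0.1084 -0.0575 +0.1070 +0.1115 +0.1758]
|eigenvalues of T|: 0.8220, 0.3434, 0.2600, 0.2600, 0.1114, 0.0000.
ρ(T) = max|λ| = 0.8220; 0.8220 < 1: convergent.

yes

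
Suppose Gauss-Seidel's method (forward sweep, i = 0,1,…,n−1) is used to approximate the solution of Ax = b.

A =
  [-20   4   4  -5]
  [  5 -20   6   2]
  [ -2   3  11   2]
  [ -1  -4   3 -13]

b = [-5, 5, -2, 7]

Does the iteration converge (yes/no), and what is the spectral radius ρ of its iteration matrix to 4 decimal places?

Let D = diag(-20, -20, 11, -13); L, U the strict triangles.
Gauss-Seidel: T = -(D+L)⁻¹U, row 0 first, T[0,3] = -(-5)/(-20) = -0.2500; later rows by forward substitution.
  T[0,:] = [+0.0000  +0.2000  +0.2000  -0.2500]
  T[1,:] = [+0.0000  +0.0500  +0.3500  +0.0375]
  T[2,:] = [+0.0000  +0.0227  -0.0591  -0.2375]
  T[3,:] = [+0.0000  -0.0255  -0.1367  -0.0471]
|roots of det(T-λI)|: 0.2258, 0.1892, 0.0196, 0.0000.
ρ(T) = max|λ| = 0.2258; 0.2258 < 1: convergent.

yes, ρ = 0.2258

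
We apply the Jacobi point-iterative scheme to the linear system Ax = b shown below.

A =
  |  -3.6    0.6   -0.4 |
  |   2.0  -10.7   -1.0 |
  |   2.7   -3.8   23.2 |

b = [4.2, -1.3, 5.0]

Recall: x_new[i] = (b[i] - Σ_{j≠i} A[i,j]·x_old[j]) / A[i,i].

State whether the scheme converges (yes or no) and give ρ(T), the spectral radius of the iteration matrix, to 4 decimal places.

yes, ρ = 0.1924

Split A = D + L + U, D = diag(-3.6, -10.7, 23.2).
Jacobi T = -D⁻¹(L+U): T[2,0] = -(2.7)/(23.2) = -0.1164; T[2,2] = 0.
  T[0,:] = [+0.0000  +0.1667  -0.1111]
  T[1,:] = [+0.1869  +0.0000  -0.0935]
  T[2,:] = [-0.1164  +0.1638  +0.0000]
moduli |λ_i(T)| = 0.1924, 0.1279, 0.0646.
ρ = 0.1924; 0.1924 < 1 ⇒ converges.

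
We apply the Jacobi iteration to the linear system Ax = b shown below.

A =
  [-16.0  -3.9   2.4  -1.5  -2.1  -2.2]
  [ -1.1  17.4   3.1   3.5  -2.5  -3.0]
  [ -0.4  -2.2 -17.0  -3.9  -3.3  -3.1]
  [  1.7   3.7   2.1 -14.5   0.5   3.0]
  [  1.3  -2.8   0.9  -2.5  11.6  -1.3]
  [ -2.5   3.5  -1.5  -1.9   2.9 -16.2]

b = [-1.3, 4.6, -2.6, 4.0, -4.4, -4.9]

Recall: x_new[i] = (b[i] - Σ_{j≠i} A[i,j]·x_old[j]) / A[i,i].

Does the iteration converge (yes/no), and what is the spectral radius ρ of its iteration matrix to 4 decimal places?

yes, ρ = 0.5372

A = D + L + U where D = diag(-16, 17.4, -17, -14.5, 11.6, -16.2).
Jacobi T = -D⁻¹(L+U): T[1,3] = -(3.5)/(17.4) = -0.2011; T[1,1] = 0.
  T[0,:] = [+0.0000  -0.2437  +0.1500  -0.0938  -0.1313  -0.1375]
  T[1,:] = [+0.0632  +0.0000  -0.1782  -0.2011  +0.1437  +0.1724]
  T[2,:] = [-0.0235  -0.1294  +0.0000  -0.2294  -0.1941  -0.1824]
  T[3,:] = [+0.1172  +0.2552  +0.1448  +0.0000  +0.0345  +0.2069]
  T[4,:] = [-0.1121  +0.2414  -0.0776  +0.2155  +0.0000  +0.1121]
  T[5,:] = [-0.1543  +0.2160  -0.0926  -0.1173  +0.1790  +0.0000]
|roots of det(T-λI)|: 0.5372, 0.3415, 0.3415, 0.1836, 0.1836, 0.1028.
spectral radius ρ = 0.5372; 0.5372 < 1: convergent.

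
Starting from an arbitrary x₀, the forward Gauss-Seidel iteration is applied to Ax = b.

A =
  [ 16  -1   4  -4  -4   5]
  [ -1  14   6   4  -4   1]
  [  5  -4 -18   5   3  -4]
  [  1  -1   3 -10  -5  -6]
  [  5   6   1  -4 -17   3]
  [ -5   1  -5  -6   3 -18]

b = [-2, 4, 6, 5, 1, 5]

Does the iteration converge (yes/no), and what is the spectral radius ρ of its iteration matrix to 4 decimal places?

Let D = diag(16, 14, -18, -10, -17, -18); L, U the strict triangles.
GS T = -(D+L)⁻¹U: row 0 first, T[0,1] = -(-1)/(16) = +0.0625; later rows by forward substitution.
  T[0,:] = [+0.0000  +0.0625  -0.2500  +0.2500  +0.2500  -0.3125]
  T[1,:] = [+0.0000  +0.0045  -0.4464  -0.2679  +0.3036  -0.0938]
  T[2,:] = [+0.0000  +0.0164  +0.0298  +0.4067  +0.1687  -0.2882]
  T[3,:] = [+0.0000  +0.0107  +0.0286  +0.1738  -0.4548  -0.7083]
  T[4,:] = [+0.0000  +0.0184  -0.2361  -0.0380  +0.2976  +0.2012]
  T[5,:] = [+0.0000  -0.0222  -0.0125  -0.2616  +0.1018  +0.4313]
eigenvalue magnitudes: 0.8953, 0.2378, 0.2378, 0.0604, 0.0597, 0.0000.
ρ(T) = max|λ| = 0.8953; 0.8953 < 1: convergent.

yes, ρ = 0.8953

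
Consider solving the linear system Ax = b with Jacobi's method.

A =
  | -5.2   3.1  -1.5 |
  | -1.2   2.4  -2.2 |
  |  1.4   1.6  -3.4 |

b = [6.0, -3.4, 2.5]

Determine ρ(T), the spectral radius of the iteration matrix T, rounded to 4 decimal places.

0.8875

Split A = D + L + U, D = diag(-5.2, 2.4, -3.4).
Jacobi T = -D⁻¹(L+U): T[0,1] = -(3.1)/(-5.2) = +0.5962; T[0,0] = 0.
  T[0,:] = [+0.0000  +0.5962  -0.2885]
  T[1,:] = [+0.5000  +0.0000  +0.9167]
  T[2,:] = [+0.4118  +0.4706  +0.0000]
|λ(T)| sorted: 0.8875, 0.5847, 0.3028.
spectral radius ρ = 0.8875; 0.8875 < 1: convergent.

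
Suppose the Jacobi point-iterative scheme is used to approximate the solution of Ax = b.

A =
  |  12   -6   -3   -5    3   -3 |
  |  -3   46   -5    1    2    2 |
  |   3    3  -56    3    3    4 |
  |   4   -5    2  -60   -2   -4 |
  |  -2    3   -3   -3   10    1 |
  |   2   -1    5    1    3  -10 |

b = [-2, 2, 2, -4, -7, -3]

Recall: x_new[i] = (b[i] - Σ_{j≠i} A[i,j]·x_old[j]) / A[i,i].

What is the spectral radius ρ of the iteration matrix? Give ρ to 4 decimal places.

0.3808

Write A = D+L+U with D = diag(12, 46, -56, -60, 10, -10).
Jacobi: T = -D⁻¹(L+U), T[0,2] = -(-3)/(12) = +0.2500; T[0,0] = 0.
  T[0,:] = [+0.0000 +0.5000 +0.2500 +0.4167 -0.2500 +0.2500]
  T[1,:] = [+0.0652 +0.0000 +0.1087 -0.0217 -0.0435 -0.0435]
  T[2,:] = [+0.0536 +0.0536 +0.0000 +0.0536 +0.0536 +0.0714]
  T[3,:] = [+0.0667 -0.0833 +0.0333 +0.0000 -0.0333 -0.0667]
  T[4,:] = [+0.2000 -0.3000 +0.3000 +0.3000 +0.0000 -0.1000]
  T[5,:] = [+0.2000 -0.1000 +0.5000 +0.1000 +0.3000 +0.0000]
|roots of det(T-λI)|: 0.3808, 0.2560, 0.1530, 0.1266, 0.1266, 0.0536.
ρ(T) = max|λ| = 0.3808; 0.3808 < 1, so it converges for any x₀.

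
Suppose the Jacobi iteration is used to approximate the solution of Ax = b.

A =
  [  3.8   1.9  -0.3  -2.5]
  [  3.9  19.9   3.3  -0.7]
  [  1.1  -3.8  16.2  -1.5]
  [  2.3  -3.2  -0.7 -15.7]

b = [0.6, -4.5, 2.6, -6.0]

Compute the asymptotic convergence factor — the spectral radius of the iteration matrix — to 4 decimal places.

0.4572

Let D = diag(3.8, 19.9, 16.2, -15.7); L, U the strict triangles.
Jacobi: T = -D⁻¹(L+U), T[1,3] = -(-0.7)/(19.9) = +0.0352; T[1,1] = 0.
  T[0,:] = [+0.0000, -0.5000, +0.0789, +0.6579]
  T[1,:] = [-0.1960, +0.0000, -0.1658, +0.0352]
  T[2,:] = [-0.0679, +0.2346, +0.0000, +0.0926]
  T[3,:] = [+0.1465, -0.2038, -0.0446, +0.0000]
|eigenvalues of T|: 0.4572, 0.3533, 0.1831, 0.1831.
ρ(T) = max|λ| = 0.4572; 0.4572 < 1: convergent.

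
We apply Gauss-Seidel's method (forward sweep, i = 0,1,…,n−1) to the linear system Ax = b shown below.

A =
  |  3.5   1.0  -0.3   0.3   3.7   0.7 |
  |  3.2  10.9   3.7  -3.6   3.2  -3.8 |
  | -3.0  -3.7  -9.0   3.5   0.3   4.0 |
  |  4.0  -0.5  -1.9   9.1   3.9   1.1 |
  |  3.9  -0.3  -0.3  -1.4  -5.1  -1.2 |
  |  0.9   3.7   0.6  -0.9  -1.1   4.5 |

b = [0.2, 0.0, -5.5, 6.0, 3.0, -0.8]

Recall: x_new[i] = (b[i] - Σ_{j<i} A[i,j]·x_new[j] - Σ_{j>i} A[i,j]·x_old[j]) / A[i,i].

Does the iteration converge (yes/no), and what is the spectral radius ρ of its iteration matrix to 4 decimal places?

Let D = diag(3.5, 10.9, -9, 9.1, -5.1, 4.5); L, U the strict triangles.
Gauss-Seidel: T = -(D+L)⁻¹U, row 0 first, T[0,5] = -(0.7)/(3.5) = -0.2000; later rows by forward substitution.
  T[0,:] = [+0.0000 -0.2857 +0.0857 -0.0857 -1.0571 -0.2000]
  T[1,:] = [+0.0000 +0.0839 -0.3646 +0.3554 +0.0168 +0.4073]
  T[2,:] = [+0.0000 +0.0608 +0.1213 +0.2713 +0.3788 +0.3436]
  T[3,:] = [+0.0000 +0.1429 -0.0324 +0.1139 +0.1161 +0.0612]
  T[4,:] = [+0.0000 -0.2662 +0.0887 -0.1337 -0.8636 -0.4492]
  T[5,:] = [+0.0000 -0.0564 +0.2817 -0.3212 -0.0407 -0.4383]
eigenvalue magnitudes: 0.9255, 0.4858, 0.2428, 0.2428, 0.0287, 0.0000.
ρ = 0.9255; 0.9255 < 1: convergent.

yes, ρ = 0.9255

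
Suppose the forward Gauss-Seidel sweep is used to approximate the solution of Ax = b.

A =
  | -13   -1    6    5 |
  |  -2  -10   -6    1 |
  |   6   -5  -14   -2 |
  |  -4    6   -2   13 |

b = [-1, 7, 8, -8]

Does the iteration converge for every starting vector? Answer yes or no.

yes

Let D = diag(-13, -10, -14, 13); L, U the strict triangles.
T_GS = -(D+L)⁻¹U: row 0 first, T[0,3] = -(5)/(-13) = +0.3846; later rows by forward substitution.
  T[0,:] = [+0.0000 -0.0769 +0.4615 +0.3846]
  T[1,:] = [+0.0000 +0.0154 -0.6923 +0.0231]
  T[2,:] = [+0.0000 -0.0385 +0.4451 +0.0137]
  T[3,:] = [+0.0000 -0.0367 +0.5300 +0.1098]
eigenvalue magnitudes: 0.5154, 0.0959, 0.0410, 0.0000.
ρ = 0.5154; 0.5154 < 1: convergent.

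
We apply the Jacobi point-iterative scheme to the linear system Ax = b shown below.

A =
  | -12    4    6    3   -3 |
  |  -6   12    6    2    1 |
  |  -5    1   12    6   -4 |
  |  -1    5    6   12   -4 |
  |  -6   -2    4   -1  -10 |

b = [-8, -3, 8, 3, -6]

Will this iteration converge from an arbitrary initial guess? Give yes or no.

no

Let D = diag(-12, 12, 12, 12, -10); L, U the strict triangles.
Jacobi T = -D⁻¹(L+U): T[4,1] = -(-2)/(-10) = -0.2000; T[4,4] = 0.
  T[0,:] = [+0.0000  +0.3333  +0.5000  +0.2500  -0.2500]
  T[1,:] = [+0.5000  +0.0000  -0.5000  -0.1667  -0.0833]
  T[2,:] = [+0.4167  -0.0833  +0.0000  -0.5000  +0.3333]
  T[3,:] = [+0.0833  -0.4167  -0.5000  +0.0000  +0.3333]
  T[4,:] = [-0.6000  -0.2000  +0.4000  -0.1000  +0.0000]
|λ(T)| sorted: 1.1944, 0.5664, 0.5664, 0.2508, 0.1423.
spectral radius ρ = 1.1944; 1.1944 > 1, so it fails to converge.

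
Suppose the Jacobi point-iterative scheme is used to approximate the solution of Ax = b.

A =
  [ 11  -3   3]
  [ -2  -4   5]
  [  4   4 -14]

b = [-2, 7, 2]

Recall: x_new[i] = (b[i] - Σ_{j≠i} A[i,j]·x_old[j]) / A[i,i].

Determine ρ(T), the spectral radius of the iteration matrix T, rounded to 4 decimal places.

0.6064

Let D = diag(11, -4, -14); L, U the strict triangles.
T_J = -D⁻¹(L+U): T[0,1] = -(-3)/(11) = +0.2727; T[0,0] = 0.
  T[0,:] = [+0.0000, +0.2727, -0.2727]
  T[1,:] = [-0.5000, +0.0000, +1.2500]
  T[2,:] = [+0.2857, +0.2857, +0.0000]
|roots of det(T-λI)|: 0.6064, 0.4742, 0.4742.
spectral radius ρ = 0.6064; 0.6064 < 1, so it converges for any x₀.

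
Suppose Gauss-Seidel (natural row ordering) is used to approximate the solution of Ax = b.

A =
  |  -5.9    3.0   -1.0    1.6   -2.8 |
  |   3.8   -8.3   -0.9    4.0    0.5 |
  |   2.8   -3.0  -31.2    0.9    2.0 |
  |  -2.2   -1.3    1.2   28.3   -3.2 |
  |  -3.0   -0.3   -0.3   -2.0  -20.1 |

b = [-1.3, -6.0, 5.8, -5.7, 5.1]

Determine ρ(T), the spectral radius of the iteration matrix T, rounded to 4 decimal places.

Diagonal D = diag(-5.9, -8.3, -31.2, 28.3, -20.1); L, U strict lower/upper.
Gauss-Seidel: T = -(D+L)⁻¹U, row 0 first, T[0,3] = -(1.6)/(-5.9) = +0.2712; later rows by forward substitution.
  T[0,:] = [+0.0000  +0.5085  -0.1695  +0.2712  -0.4746]
  T[1,:] = [+0.0000  +0.2328  -0.1860  +0.6061  -0.1570]
  T[2,:] = [+0.0000  +0.0232  +0.0027  -0.0051  +0.0366]
  T[3,:] = [+0.0000  +0.0492  -0.0218  +0.0491  +0.0674]
  T[4,:] = [+0.0000  -0.0846  +0.0302  -0.0543  +0.0659]
moduli |λ_i(T)| = 0.3345, 0.1086, 0.0999, 0.0074, 0.0000.
ρ(T) = max|λ| = 0.3345; 0.3345 < 1, so it converges for any x₀.

0.3345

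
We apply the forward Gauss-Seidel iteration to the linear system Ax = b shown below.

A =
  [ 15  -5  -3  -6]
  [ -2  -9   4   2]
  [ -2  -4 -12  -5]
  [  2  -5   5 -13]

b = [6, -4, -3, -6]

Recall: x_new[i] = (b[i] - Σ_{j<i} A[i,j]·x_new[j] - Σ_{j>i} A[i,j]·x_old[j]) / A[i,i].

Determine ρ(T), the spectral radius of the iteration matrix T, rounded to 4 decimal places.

Split A = D + L + U, D = diag(15, -9, -12, -13).
T_GS = -(D+L)⁻¹U: row 0 first, T[0,2] = -(-3)/(15) = +0.2000; later rows by forward substitution.
  T[0,:] = [+0.0000, +0.3333, +0.2000, +0.4000]
  T[1,:] = [+0.0000, -0.0741, +0.4000, +0.1333]
  T[2,:] = [+0.0000, -0.0309, -0.1667, -0.5278]
  T[3,:] = [+0.0000, +0.0679, -0.1872, -0.1927]
|roots of det(T-λI)|: 0.5353, 0.1332, 0.1332, 0.0000.
ρ(T) = max|λ| = 0.5353; 0.5353 < 1 ⇒ converges.

0.5353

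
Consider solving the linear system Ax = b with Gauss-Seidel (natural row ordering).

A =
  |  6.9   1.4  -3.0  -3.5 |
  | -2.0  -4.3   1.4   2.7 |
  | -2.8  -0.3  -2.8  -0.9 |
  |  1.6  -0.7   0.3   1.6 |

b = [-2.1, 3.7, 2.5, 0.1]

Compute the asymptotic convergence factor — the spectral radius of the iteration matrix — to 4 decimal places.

0.9243

Diagonal D = diag(6.9, -4.3, -2.8, 1.6); L, U strict lower/upper.
Gauss-Seidel: T = -(D+L)⁻¹U, row 0 first, T[0,1] = -(1.4)/(6.9) = -0.2029; later rows by forward substitution.
  T[0,:] = [+0.0000 -0.2029 +0.4348 +0.5072]
  T[1,:] = [+0.0000 +0.0944 +0.1234 +0.3920]
  T[2,:] = [+0.0000 +0.1928 -0.4480 -0.8707]
  T[3,:] = [+0.0000 +0.2080 -0.2968 -0.1725]
|eigenvalues of T|: 0.9243, 0.3281, 0.0700, 0.0000.
ρ = 0.9243; 0.9243 < 1 ⇒ converges.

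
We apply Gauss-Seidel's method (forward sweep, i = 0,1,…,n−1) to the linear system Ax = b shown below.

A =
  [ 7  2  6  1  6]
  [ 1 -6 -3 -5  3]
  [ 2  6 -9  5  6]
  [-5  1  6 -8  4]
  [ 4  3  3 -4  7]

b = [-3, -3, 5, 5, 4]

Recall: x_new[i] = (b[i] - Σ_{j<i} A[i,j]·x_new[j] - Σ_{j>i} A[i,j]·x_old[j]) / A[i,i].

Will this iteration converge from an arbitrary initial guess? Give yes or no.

no

Split A = D + L + U, D = diag(7, -6, -9, -8, 7).
T_GS = -(D+L)⁻¹U: row 0 first, T[0,2] = -(6)/(7) = -0.8571; later rows by forward substitution.
  T[0,:] = [+0.0000 -0.2857 -0.8571 -0.1429 -0.8571]
  T[1,:] = [+0.0000 -0.0476 -0.6429 -0.8571 +0.3571]
  T[2,:] = [+0.0000 -0.0952 -0.6190 -0.0476 +0.7143]
  T[3,:] = [+0.0000 +0.1012 -0.0089 -0.0536 +1.6161]
  T[4,:] = [+0.0000 +0.2823 +1.0255 +0.4388 +0.9541]
|λ(T)| sorted: 1.5875, 1.3384, 0.1112, 0.0960, 0.0000.
spectral radius ρ = 1.5875; 1.5875 > 1, so it fails to converge.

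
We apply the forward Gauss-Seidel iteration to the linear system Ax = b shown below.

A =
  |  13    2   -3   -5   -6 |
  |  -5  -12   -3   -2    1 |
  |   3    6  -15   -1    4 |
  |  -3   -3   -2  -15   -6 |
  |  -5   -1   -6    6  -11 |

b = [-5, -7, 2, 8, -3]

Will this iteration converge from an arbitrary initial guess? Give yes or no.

yes

Diagonal D = diag(13, -12, -15, -15, -11); L, U strict lower/upper.
GS T = -(D+L)⁻¹U: row 0 first, T[0,2] = -(-3)/(13) = +0.2308; later rows by forward substitution.
  T[0,:] = [+0.0000, -0.1538, +0.2308, +0.3846, +0.4615]
  T[1,:] = [+0.0000, +0.0641, -0.3462, -0.3269, -0.1090]
  T[2,:] = [+0.0000, -0.0051, -0.0923, -0.1205, +0.3154]
  T[3,:] = [+0.0000, +0.0186, +0.0354, +0.0045, -0.5126]
  T[4,:] = [+0.0000, +0.0771, -0.0038, -0.0769, -0.6515]
|λ(T)| sorted: 0.6849, 0.1037, 0.0810, 0.0810, 0.0000.
ρ(T) = max|λ| = 0.6849; 0.6849 < 1 ⇒ converges.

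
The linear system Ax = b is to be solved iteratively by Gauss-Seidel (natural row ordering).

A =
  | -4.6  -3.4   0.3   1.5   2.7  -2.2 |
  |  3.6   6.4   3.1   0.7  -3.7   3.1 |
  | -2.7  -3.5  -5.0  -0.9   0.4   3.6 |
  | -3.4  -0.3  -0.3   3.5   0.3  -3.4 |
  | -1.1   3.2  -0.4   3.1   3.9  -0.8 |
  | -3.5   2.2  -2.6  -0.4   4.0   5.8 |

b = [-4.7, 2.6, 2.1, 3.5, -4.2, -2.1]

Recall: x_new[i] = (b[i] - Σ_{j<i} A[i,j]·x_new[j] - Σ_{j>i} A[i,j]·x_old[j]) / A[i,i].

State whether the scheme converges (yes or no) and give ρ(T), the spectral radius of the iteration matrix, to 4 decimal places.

no, ρ = 1.3673

Diagonal D = diag(-4.6, 6.4, -5, 3.5, 3.9, 5.8); L, U strict lower/upper.
GS T = -(D+L)⁻¹U: row 0 first, T[0,1] = -(-3.4)/(-4.6) = -0.7391; later rows by forward substitution.
  T[0,:] = [+0.0000 -0.7391 +0.0652 +0.3261 +0.5870 -0.4783]
  T[1,:] = [+0.0000 +0.4158 -0.5211 -0.2928 +0.2480 -0.2154]
  T[2,:] = [+0.0000 +0.1081 +0.3295 -0.1511 -0.4105 +1.1290]
  T[3,:] = [+0.0000 -0.6731 +0.0469 +0.2787 +0.4705 +0.5851]
  T[4,:] = [+0.0000 -0.0035 +0.4424 +0.0952 -0.4540 -0.1024]
  T[5,:] = [+0.0000 -0.5993 +0.0828 +0.1937 +0.4217 +0.4102]
moduli |λ_i(T)| = 1.3673, 0.6563, 0.6563, 0.1372, 0.0085, 0.0000.
ρ(T) = max|λ| = 1.3673; 1.3673 > 1 ⇒ diverges.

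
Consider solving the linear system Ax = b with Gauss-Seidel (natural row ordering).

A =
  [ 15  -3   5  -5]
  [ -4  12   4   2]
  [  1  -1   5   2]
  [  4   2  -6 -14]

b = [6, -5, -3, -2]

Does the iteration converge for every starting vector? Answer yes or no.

yes

Split A = D + L + U, D = diag(15, 12, 5, -14).
Gauss-Seidel: T = -(D+L)⁻¹U, row 0 first, T[0,2] = -(5)/(15) = -0.3333; later rows by forward substitution.
  T[0,:] = [+0.0000  +0.2000  -0.3333  +0.3333]
  T[1,:] = [+0.0000  +0.0667  -0.4444  -0.0556]
  T[2,:] = [+0.0000  -0.0267  -0.0222  -0.4778]
  T[3,:] = [+0.0000  +0.0781  -0.1492  +0.2921]
|eigenvalues of T|: 0.5011, 0.1233, 0.1233, 0.0000.
spectral radius ρ = 0.5011; 0.5011 < 1 ⇒ converges.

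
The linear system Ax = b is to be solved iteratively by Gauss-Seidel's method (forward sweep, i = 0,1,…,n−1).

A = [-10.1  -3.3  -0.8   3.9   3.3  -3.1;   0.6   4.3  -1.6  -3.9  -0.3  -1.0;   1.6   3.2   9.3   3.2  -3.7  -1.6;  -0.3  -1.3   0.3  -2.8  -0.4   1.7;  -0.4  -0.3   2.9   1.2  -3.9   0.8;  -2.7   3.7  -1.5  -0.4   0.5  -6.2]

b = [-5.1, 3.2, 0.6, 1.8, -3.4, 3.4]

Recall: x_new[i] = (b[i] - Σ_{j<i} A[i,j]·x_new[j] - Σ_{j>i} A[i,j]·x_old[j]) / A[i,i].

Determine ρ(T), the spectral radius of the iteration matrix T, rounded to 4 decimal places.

Write A = D+L+U with D = diag(-10.1, 4.3, 9.3, -2.8, -3.9, -6.2).
Gauss-Seidel: T = -(D+L)⁻¹U, row 0 first, T[0,2] = -(-0.8)/(-10.1) = -0.0792; later rows by forward substitution.
  T[0,:] = [+0.0000 -0.3267 -0.0792 +0.3861 +0.3267 -0.3069]
  T[1,:] = [+0.0000 +0.0456 +0.3831 +0.8531 +0.0242 +0.2754]
  T[2,:] = [+0.0000 +0.0405 -0.1182 -0.7041 +0.3333 +0.1301]
  T[3,:] = [+0.0000 +0.0182 -0.1821 -0.5129 -0.1534 +0.5261]
  T[4,:] = [+0.0000 +0.0657 -0.1653 -0.7866 +0.1653 +0.4740]
  T[5,:] = [+0.0000 +0.1638 +0.2902 +0.4809 -0.1853 +0.2708]
|λ(T)| sorted: 0.9140, 0.5973, 0.3249, 0.1748, 0.0172, 0.0000.
ρ = 0.9140; 0.9140 < 1, so it converges for any x₀.

0.9140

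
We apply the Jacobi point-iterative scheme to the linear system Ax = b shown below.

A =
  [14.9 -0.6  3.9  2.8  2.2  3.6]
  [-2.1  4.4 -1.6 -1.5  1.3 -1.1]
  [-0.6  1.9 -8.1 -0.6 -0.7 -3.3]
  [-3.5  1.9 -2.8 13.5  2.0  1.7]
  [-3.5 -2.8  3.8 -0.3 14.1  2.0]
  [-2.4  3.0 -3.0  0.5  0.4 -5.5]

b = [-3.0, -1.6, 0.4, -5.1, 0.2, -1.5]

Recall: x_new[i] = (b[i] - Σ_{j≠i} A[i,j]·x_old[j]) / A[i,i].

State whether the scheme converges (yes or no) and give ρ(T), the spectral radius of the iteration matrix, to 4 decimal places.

Write A = D+L+U with D = diag(14.9, 4.4, -8.1, 13.5, 14.1, -5.5).
Jacobi: T = -D⁻¹(L+U), T[0,4] = -(2.2)/(14.9) = -0.1477; T[0,0] = 0.
  T[0,:] = [+0.0000, +0.0403, -0.2617, -0.1879, -0.1477, -0.2416]
  T[1,:] = [+0.4773, +0.0000, +0.3636, +0.3409, -0.2955, +0.2500]
  T[2,:] = [-0.0741, +0.2346, +0.0000, -0.0741, -0.0864, -0.4074]
  T[3,:] = [+0.2593, -0.1407, +0.2074, +0.0000, -0.1481, -0.1259]
  T[4,:] = [+0.2482, +0.1986, -0.2695, +0.0213, +0.0000, -0.1418]
  T[5,:] = [-0.4364, +0.5455, -0.5455, +0.0909, +0.0727, +0.0000]
|roots of det(T-λI)|: 0.9098, 0.3766, 0.3766, 0.3712, 0.3712, 0.0372.
ρ = 0.9098; 0.9098 < 1 ⇒ converges.

yes, ρ = 0.9098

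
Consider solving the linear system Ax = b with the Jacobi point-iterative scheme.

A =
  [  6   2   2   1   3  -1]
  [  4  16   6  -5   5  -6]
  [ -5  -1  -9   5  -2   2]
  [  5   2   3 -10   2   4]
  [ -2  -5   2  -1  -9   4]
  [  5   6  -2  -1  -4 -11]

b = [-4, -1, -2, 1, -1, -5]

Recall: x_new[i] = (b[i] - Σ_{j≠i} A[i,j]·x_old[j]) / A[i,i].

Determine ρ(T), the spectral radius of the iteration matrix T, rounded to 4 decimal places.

Split A = D + L + U, D = diag(6, 16, -9, -10, -9, -11).
Jacobi: T = -D⁻¹(L+U), T[1,3] = -(-5)/(16) = +0.3125; T[1,1] = 0.
  T[0,:] = [+0.0000 -0.3333 -0.3333 -0.1667 -0.5000 +0.1667]
  T[1,:] = [-0.2500 +0.0000 -0.3750 +0.3125 -0.3125 +0.3750]
  T[2,:] = [-0.5556 -0.1111 +0.0000 +0.5556 -0.2222 +0.2222]
  T[3,:] = [+0.5000 +0.2000 +0.3000 +0.0000 +0.2000 +0.4000]
  T[4,:] = [-0.2222 -0.5556 +0.2222 -0.1111 +0.0000 +0.4444]
  T[5,:] = [+0.4545 +0.5455 -0.1818 -0.0909 -0.3636 +0.0000]
|roots of det(T-λI)|: 1.1600, 0.7256, 0.7256, 0.4503, 0.4503, 0.1238.
ρ(T) = max|λ| = 1.1600; 1.1600 > 1 ⇒ diverges.

1.1600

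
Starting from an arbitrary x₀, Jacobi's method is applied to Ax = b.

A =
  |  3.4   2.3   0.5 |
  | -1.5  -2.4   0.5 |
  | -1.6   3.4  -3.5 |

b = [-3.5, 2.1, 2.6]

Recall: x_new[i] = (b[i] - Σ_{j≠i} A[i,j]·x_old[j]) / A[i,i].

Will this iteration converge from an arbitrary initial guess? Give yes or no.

Let D = diag(3.4, -2.4, -3.5); L, U the strict triangles.
T_J = -D⁻¹(L+U): T[2,1] = -(3.4)/(-3.5) = +0.9714; T[2,2] = 0.
  T[0,:] = [+0.0000  -0.6765  -0.1471]
  T[1,:] = [-0.6250  +0.0000  +0.2083]
  T[2,:] = [-0.4571  +0.9714  +0.0000]
|λ(T)| sorted: 0.9265, 0.6838, 0.2426.
spectral radius ρ = 0.9265; 0.9265 < 1: convergent.

yes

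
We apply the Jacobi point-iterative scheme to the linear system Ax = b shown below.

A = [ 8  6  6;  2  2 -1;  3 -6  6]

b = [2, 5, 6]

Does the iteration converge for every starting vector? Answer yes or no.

no

Write A = D+L+U with D = diag(8, 2, 6).
Jacobi T = -D⁻¹(L+U): T[0,1] = -(6)/(8) = -0.7500; T[0,0] = 0.
  T[0,:] = [+0.0000, -0.7500, -0.7500]
  T[1,:] = [-1.0000, +0.0000, +0.5000]
  T[2,:] = [-0.5000, +1.0000, +0.0000]
moduli |λ_i(T)| = 1.5000, 0.7906, 0.7906.
ρ = 1.5000; 1.5000 > 1, so it fails to converge.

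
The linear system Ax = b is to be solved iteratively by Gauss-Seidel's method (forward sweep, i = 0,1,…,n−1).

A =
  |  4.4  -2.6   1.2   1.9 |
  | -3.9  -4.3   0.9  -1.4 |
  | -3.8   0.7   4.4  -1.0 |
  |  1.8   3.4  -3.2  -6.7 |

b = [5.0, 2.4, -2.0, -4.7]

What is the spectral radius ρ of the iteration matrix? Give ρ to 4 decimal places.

0.8721

Split A = D + L + U, D = diag(4.4, -4.3, 4.4, -6.7).
GS T = -(D+L)⁻¹U: row 0 first, T[0,3] = -(1.9)/(4.4) = -0.4318; later rows by forward substitution.
  T[0,:] = [+0.0000, +0.5909, -0.2727, -0.4318]
  T[1,:] = [+0.0000, -0.5359, +0.4567, +0.0661]
  T[2,:] = [+0.0000, +0.5956, -0.3082, -0.1562]
  T[3,:] = [+0.0000, -0.3977, +0.3057, -0.0079]
|eigenvalues of T|: 0.8721, 0.1036, 0.0836, 0.0000.
ρ(T) = max|λ| = 0.8721; 0.8721 < 1, so it converges for any x₀.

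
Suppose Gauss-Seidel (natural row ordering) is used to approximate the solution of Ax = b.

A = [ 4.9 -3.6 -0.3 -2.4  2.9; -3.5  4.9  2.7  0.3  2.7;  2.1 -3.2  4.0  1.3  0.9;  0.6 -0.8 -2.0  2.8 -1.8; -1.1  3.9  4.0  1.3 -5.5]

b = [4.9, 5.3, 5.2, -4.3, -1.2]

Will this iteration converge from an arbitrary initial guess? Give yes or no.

Split A = D + L + U, D = diag(4.9, 4.9, 4, 2.8, -5.5).
T_GS = -(D+L)⁻¹U: row 0 first, T[0,4] = -(2.9)/(4.9) = -0.5918; later rows by forward substitution.
  T[0,:] = [+0.0000  +0.7347  +0.0612  +0.4898  -0.5918]
  T[1,:] = [+0.0000  +0.5248  -0.5073  +0.2886  -0.9738]
  T[2,:] = [+0.0000  +0.0341  -0.4380  -0.3512  -0.6933]
  T[3,:] = [+0.0000  +0.0169  -0.4709  -0.2734  -0.0037]
  T[4,:] = [+0.0000  +0.2540  -0.8018  -0.2134  -1.0772]
|eigenvalues of T|: 1.5342, 0.4407, 0.2648, 0.0945, 0.0000.
ρ = 1.5342; 1.5342 > 1, so it fails to converge.

no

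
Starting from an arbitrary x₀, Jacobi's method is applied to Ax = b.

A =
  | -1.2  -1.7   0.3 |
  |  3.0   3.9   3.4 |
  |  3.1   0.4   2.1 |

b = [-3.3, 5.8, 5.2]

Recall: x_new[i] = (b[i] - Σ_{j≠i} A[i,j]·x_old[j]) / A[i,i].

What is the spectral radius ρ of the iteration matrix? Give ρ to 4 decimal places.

Write A = D+L+U with D = diag(-1.2, 3.9, 2.1).
Jacobi: T = -D⁻¹(L+U), T[0,2] = -(0.3)/(-1.2) = +0.2500; T[0,0] = 0.
  T[0,:] = [+0.0000  -1.4167  +0.2500]
  T[1,:] = [-0.7692  +0.0000  -0.8718]
  T[2,:] = [-1.4762  -0.1905  +0.0000]
|eigenvalues of T|: 1.4544, 1.1083, 1.1083.
spectral radius ρ = 1.4544; 1.4544 > 1: divergent.

1.4544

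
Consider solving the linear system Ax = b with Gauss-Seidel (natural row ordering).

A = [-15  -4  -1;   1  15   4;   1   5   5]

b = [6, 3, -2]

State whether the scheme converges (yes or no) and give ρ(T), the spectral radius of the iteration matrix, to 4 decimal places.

yes, ρ = 0.2320

Write A = D+L+U with D = diag(-15, 15, 5).
T_GS = -(D+L)⁻¹U: row 0 first, T[0,1] = -(-4)/(-15) = -0.2667; later rows by forward substitution.
  T[0,:] = [+0.0000  -0.2667  -0.0667]
  T[1,:] = [+0.0000  +0.0178  -0.2622]
  T[2,:] = [+0.0000  +0.0356  +0.2756]
|eigenvalues of T|: 0.2320, 0.0613, 0.0000.
spectral radius ρ = 0.2320; 0.2320 < 1, so it converges for any x₀.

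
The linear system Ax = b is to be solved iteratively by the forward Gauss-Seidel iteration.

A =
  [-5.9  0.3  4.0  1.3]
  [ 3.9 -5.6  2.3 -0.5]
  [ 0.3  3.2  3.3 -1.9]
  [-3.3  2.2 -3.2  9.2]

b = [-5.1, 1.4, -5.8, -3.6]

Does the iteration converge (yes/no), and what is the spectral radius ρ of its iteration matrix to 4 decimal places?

yes, ρ = 0.7266

Write A = D+L+U with D = diag(-5.9, -5.6, 3.3, 9.2).
GS T = -(D+L)⁻¹U: row 0 first, T[0,3] = -(1.3)/(-5.9) = +0.2203; later rows by forward substitution.
  T[0,:] = [+0.0000, +0.0508, +0.6780, +0.2203]
  T[1,:] = [+0.0000, +0.0354, +0.8829, +0.0642]
  T[2,:] = [+0.0000, -0.0390, -0.9177, +0.4935]
  T[3,:] = [+0.0000, -0.0038, -0.2872, +0.2353]
|λ(T)| sorted: 0.7266, 0.1265, 0.0469, 0.0000.
ρ = 0.7266; 0.7266 < 1, so it converges for any x₀.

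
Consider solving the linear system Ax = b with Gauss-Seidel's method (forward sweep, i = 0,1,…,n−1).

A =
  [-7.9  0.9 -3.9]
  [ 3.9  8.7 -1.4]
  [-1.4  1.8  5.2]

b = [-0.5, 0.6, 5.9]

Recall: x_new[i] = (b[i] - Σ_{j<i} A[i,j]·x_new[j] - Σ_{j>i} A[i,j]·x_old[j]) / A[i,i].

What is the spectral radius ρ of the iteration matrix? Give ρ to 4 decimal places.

Write A = D+L+U with D = diag(-7.9, 8.7, 5.2).
Gauss-Seidel: T = -(D+L)⁻¹U, row 0 first, T[0,1] = -(0.9)/(-7.9) = +0.1139; later rows by forward substitution.
  T[0,:] = [+0.0000  +0.1139  -0.4937]
  T[1,:] = [+0.0000  -0.0511  +0.3822]
  T[2,:] = [+0.0000  +0.0483  -0.2652]
|roots of det(T-λI)|: 0.3312, 0.0149, 0.0000.
spectral radius ρ = 0.3312; 0.3312 < 1: convergent.

0.3312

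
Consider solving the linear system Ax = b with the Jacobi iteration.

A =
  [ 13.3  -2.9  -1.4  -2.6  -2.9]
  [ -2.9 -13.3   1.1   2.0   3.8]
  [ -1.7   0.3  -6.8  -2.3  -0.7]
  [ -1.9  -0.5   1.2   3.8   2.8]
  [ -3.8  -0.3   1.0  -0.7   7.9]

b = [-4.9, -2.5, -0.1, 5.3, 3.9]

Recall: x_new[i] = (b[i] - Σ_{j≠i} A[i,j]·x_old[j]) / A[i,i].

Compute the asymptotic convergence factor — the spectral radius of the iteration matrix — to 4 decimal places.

Write A = D+L+U with D = diag(13.3, -13.3, -6.8, 3.8, 7.9).
T_J = -D⁻¹(L+U): T[1,3] = -(2)/(-13.3) = +0.1504; T[1,1] = 0.
  T[0,:] = [+0.0000  +0.2180  +0.1053  +0.1955  +0.2180]
  T[1,:] = [-0.2180  +0.0000  +0.0827  +0.1504  +0.2857]
  T[2,:] = [-0.2500  +0.0441  +0.0000  -0.3382  -0.1029]
  T[3,:] = [+0.5000  +0.1316  -0.3158  +0.0000  -0.7368]
  T[4,:] = [+0.4810  +0.0380  -0.1266  +0.0886  +0.0000]
eigenvalue magnitudes: 0.5869, 0.3639, 0.3639, 0.1636, 0.1636.
spectral radius ρ = 0.5869; 0.5869 < 1: convergent.

0.5869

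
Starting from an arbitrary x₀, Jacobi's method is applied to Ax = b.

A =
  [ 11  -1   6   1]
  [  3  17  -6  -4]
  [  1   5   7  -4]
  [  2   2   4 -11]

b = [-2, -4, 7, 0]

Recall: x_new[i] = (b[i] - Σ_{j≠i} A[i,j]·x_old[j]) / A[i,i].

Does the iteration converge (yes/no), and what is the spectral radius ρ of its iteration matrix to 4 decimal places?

yes, ρ = 0.5897

Diagonal D = diag(11, 17, 7, -11); L, U strict lower/upper.
Jacobi: T = -D⁻¹(L+U), T[2,3] = -(-4)/(7) = +0.5714; T[2,2] = 0.
  T[0,:] = [+0.0000 +0.0909 -0.5455 -0.0909]
  T[1,:] = [-0.1765 +0.0000 +0.3529 +0.2353]
  T[2,:] = [-0.1429 -0.7143 +0.0000 +0.5714]
  T[3,:] = [+0.1818 +0.1818 +0.3636 +0.0000]
moduli |λ_i(T)| = 0.5897, 0.4869, 0.4869, 0.1530.
spectral radius ρ = 0.5897; 0.5897 < 1: convergent.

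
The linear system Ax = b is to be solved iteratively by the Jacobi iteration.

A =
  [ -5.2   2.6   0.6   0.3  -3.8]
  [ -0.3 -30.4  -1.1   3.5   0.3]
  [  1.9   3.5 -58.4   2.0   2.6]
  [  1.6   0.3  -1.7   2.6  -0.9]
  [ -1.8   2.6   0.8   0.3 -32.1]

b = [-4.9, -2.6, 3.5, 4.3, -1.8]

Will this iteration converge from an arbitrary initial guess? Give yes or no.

Write A = D+L+U with D = diag(-5.2, -30.4, -58.4, 2.6, -32.1).
Jacobi: T = -D⁻¹(L+U), T[4,1] = -(2.6)/(-32.1) = +0.0810; T[4,4] = 0.
  T[0,:] = [+0.0000  +0.5000  +0.1154  +0.0577  -0.7308]
  T[1,:] = [-0.0099  +0.0000  -0.0362  +0.1151  +0.0099]
  T[2,:] = [+0.0325  +0.0599  +0.0000  +0.0342  +0.0445]
  T[3,:] = [-0.6154  -0.1154  +0.6538  +0.0000  +0.3462]
  T[4,:] = [-0.0561  +0.0810  +0.0249  +0.0093  +0.0000]
|eigenvalues of T|: 0.3628, 0.2561, 0.2561, 0.1296, 0.1296.
ρ = 0.3628; 0.3628 < 1 ⇒ converges.

yes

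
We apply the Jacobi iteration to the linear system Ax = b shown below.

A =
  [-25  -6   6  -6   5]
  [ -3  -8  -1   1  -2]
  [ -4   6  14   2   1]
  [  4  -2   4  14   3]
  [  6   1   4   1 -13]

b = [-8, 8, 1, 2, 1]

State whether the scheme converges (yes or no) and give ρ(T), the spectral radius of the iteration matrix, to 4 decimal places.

Diagonal D = diag(-25, -8, 14, 14, -13); L, U strict lower/upper.
Jacobi: T = -D⁻¹(L+U), T[4,1] = -(1)/(-13) = +0.0769; T[4,4] = 0.
  T[0,:] = [+0.0000  -0.2400  +0.2400  -0.2400  +0.2000]
  T[1,:] = [-0.3750  +0.0000  -0.1250  +0.1250  -0.2500]
  T[2,:] = [+0.2857  -0.4286  +0.0000  -0.1429  -0.0714]
  T[3,:] = [-0.2857  +0.1429  -0.2857  +0.0000  -0.2143]
  T[4,:] = [+0.4615  +0.0769  +0.3077  +0.0769  +0.0000]
|λ(T)| sorted: 0.8379, 0.3273, 0.3273, 0.3235, 0.1495.
ρ = 0.8379; 0.8379 < 1: convergent.

yes, ρ = 0.8379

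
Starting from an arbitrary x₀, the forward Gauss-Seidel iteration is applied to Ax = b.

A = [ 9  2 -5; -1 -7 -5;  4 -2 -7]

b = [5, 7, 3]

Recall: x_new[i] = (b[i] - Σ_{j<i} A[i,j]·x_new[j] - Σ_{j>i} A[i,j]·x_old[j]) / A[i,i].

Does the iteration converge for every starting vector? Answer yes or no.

yes

Let D = diag(9, -7, -7); L, U the strict triangles.
Gauss-Seidel: T = -(D+L)⁻¹U, row 0 first, T[0,2] = -(-5)/(9) = +0.5556; later rows by forward substitution.
  T[0,:] = [+0.0000 -0.2222 +0.5556]
  T[1,:] = [+0.0000 +0.0317 -0.7937]
  T[2,:] = [+0.0000 -0.1361 +0.5442]
|λ(T)| sorted: 0.7047, 0.1287, 0.0000.
ρ = 0.7047; 0.7047 < 1: convergent.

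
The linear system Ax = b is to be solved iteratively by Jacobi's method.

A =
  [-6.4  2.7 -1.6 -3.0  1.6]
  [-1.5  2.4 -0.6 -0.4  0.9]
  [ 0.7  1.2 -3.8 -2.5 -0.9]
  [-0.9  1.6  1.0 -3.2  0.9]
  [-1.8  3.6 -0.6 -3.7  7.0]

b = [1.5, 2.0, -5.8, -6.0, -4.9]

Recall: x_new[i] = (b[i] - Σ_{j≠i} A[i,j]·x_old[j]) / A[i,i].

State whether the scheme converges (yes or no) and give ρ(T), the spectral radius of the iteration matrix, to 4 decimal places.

no, ρ = 1.1926

Let D = diag(-6.4, 2.4, -3.8, -3.2, 7); L, U the strict triangles.
Jacobi: T = -D⁻¹(L+U), T[0,4] = -(1.6)/(-6.4) = +0.2500; T[0,0] = 0.
  T[0,:] = [+0.0000, +0.4219, -0.2500, -0.4688, +0.2500]
  T[1,:] = [+0.6250, +0.0000, +0.2500, +0.1667, -0.3750]
  T[2,:] = [+0.1842, +0.3158, +0.0000, -0.6579, -0.2368]
  T[3,:] = [-0.2812, +0.5000, +0.3125, +0.0000, +0.2812]
  T[4,:] = [+0.2571, -0.5143, +0.0857, +0.5286, +0.0000]
|λ(T)| sorted: 1.1926, 0.5672, 0.5672, 0.3133, 0.1951.
ρ = 1.1926; 1.1926 > 1, so it fails to converge.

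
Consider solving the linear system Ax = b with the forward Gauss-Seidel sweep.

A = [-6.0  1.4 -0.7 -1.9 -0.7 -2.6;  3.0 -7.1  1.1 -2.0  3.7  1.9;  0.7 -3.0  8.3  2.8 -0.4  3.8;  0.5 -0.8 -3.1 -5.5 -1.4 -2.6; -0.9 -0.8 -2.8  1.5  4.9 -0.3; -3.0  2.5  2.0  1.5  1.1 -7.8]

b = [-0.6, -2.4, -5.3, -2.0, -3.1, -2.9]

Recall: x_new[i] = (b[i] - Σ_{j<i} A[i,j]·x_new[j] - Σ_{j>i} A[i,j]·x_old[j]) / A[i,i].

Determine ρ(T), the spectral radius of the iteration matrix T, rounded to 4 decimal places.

0.8891

Diagonal D = diag(-6, -7.1, 8.3, -5.5, 4.9, -7.8); L, U strict lower/upper.
T_GS = -(D+L)⁻¹U: row 0 first, T[0,3] = -(-1.9)/(-6) = -0.3167; later rows by forward substitution.
  T[0,:] = [+0.0000  +0.2333  -0.1167  -0.3167  -0.1167  -0.4333]
  T[1,:] = [+0.0000  +0.0986  +0.1056  -0.4155  +0.4718  +0.0845]
  T[2,:] = [+0.0000  +0.0160  +0.0480  -0.4608  +0.2286  -0.3907]
  T[3,:] = [+0.0000  -0.0021  -0.0530  +0.2914  -0.4626  -0.3042]
  T[4,:] = [+0.0000  +0.0687  +0.0395  -0.4785  +0.3278  -0.1347]
  T[5,:] = [+0.0000  -0.0448  +0.0864  -0.1410  +0.2120  +0.0161]
|λ(T)| sorted: 0.8891, 0.2103, 0.2103, 0.0833, 0.0223, 0.0000.
ρ(T) = max|λ| = 0.8891; 0.8891 < 1, so it converges for any x₀.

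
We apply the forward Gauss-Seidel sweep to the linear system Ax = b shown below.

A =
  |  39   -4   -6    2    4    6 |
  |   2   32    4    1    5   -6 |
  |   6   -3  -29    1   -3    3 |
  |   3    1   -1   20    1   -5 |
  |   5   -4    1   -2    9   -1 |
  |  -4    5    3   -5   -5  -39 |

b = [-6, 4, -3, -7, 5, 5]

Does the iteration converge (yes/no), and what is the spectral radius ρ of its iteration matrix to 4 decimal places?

A = D + L + U where D = diag(39, 32, -29, 20, 9, -39).
Gauss-Seidel: T = -(D+L)⁻¹U, row 0 first, T[0,4] = -(4)/(39) = -0.1026; later rows by forward substitution.
  T[0,:] = [+0.0000 +0.1026 +0.1538 -0.0513 -0.1026 -0.1538]
  T[1,:] = [+0.0000 -0.0064 -0.1346 -0.0280 -0.1498 +0.1971]
  T[2,:] = [+0.0000 +0.0219 +0.0458 +0.0268 -0.1092 +0.0512]
  T[3,:] = [+0.0000 -0.0140 -0.0141 +0.0104 -0.0326 +0.2658]
  T[4,:] = [+0.0000 -0.0654 -0.1535 +0.0154 -0.0047 +0.3376]
  T[5,:] = [+0.0000 +0.0005 -0.0080 +0.0004 -0.0123 -0.0324]
eigenvalue magnitudes: 0.1529, 0.1069, 0.0668, 0.0394, 0.0059, 0.0000.
ρ(T) = max|λ| = 0.1529; 0.1529 < 1 ⇒ converges.

yes, ρ = 0.1529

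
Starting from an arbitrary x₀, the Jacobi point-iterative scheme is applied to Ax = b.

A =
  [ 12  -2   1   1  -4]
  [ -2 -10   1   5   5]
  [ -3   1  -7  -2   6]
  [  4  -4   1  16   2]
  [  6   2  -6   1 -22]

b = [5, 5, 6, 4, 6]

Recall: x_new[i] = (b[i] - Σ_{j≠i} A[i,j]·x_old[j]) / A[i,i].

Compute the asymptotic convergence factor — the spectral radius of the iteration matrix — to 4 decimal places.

Let D = diag(12, -10, -7, 16, -22); L, U the strict triangles.
Jacobi: T = -D⁻¹(L+U), T[3,4] = -(2)/(16) = -0.1250; T[3,3] = 0.
  T[0,:] = [+0.0000  +0.1667  -0.0833  -0.0833  +0.3333]
  T[1,:] = [-0.2000  +0.0000  +0.1000  +0.5000  +0.5000]
  T[2,:] = [-0.4286  +0.1429  +0.0000  -0.2857  +0.8571]
  T[3,:] = [-0.2500  +0.2500  -0.0625  +0.0000  -0.1250]
  T[4,:] = [+0.2727  +0.0909  -0.2727  +0.0455  +0.0000]
|eigenvalues of T|: 0.5164, 0.3601, 0.3601, 0.3468, 0.3468.
ρ = 0.5164; 0.5164 < 1: convergent.

0.5164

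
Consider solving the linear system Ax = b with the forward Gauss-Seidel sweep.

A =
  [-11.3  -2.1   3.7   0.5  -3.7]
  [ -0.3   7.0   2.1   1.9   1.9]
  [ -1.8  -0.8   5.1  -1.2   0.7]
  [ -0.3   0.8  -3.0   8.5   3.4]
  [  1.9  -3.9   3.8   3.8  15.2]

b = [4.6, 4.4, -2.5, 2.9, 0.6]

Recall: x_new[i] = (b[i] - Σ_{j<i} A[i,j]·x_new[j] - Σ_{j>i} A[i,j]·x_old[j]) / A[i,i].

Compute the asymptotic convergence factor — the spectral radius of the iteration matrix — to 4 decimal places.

0.5678

Write A = D+L+U with D = diag(-11.3, 7, 5.1, 8.5, 15.2).
T_GS = -(D+L)⁻¹U: row 0 first, T[0,3] = -(0.5)/(-11.3) = +0.0442; later rows by forward substitution.
  T[0,:] = [+0.0000  -0.1858  +0.3274  +0.0442  -0.3274]
  T[1,:] = [+0.0000  -0.0080  -0.2860  -0.2695  -0.2855]
  T[2,:] = [+0.0000  -0.0668  +0.0707  +0.2086  -0.2976]
  T[3,:] = [+0.0000  -0.0294  +0.0634  +0.1006  -0.4897]
  T[4,:] = [+0.0000  +0.0452  -0.1478  -0.1520  +0.1645]
|eigenvalues of T|: 0.5678, 0.1311, 0.0939, 0.0939, 0.0000.
ρ(T) = max|λ| = 0.5678; 0.5678 < 1: convergent.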